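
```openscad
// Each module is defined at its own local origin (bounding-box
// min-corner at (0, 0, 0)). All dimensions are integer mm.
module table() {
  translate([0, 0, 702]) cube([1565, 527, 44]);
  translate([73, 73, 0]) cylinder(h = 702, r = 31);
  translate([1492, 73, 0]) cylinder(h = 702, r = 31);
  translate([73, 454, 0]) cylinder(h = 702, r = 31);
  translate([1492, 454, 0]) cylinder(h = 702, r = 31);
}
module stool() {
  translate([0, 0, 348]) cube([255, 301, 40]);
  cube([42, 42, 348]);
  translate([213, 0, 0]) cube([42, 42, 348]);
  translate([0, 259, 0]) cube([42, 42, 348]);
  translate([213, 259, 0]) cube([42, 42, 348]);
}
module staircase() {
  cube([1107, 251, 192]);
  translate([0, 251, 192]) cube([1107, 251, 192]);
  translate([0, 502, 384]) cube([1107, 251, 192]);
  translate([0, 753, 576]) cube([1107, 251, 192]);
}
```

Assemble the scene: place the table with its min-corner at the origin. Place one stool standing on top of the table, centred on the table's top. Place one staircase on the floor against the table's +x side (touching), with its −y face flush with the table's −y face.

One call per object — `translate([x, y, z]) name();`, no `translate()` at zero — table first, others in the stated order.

table();
translate([655, 113, 746]) stool();
translate([1565, 0, 0]) staircase();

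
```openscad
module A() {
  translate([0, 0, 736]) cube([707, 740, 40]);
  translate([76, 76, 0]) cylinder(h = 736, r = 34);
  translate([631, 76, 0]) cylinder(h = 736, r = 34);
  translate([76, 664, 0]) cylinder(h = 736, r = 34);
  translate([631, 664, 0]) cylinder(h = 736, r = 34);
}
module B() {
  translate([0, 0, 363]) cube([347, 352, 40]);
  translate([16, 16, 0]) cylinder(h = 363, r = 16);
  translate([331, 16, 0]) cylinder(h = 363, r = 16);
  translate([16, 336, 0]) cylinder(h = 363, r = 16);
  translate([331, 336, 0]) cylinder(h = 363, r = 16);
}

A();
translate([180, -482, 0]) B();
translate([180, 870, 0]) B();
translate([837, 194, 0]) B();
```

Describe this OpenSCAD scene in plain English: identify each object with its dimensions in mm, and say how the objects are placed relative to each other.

A is a rectangular dining table. The top is 707×740×40 mm with its upper surface at z = 776 mm. It stands on four round legs of 68 mm diameter, each leg's bounding box inset 42 mm from the nearest pair of top edges, running from the floor to the underside of the top.

B is a four-legged stool. The seat is a 347×352×40 mm slab whose top surface is at z = 403 mm; four round legs, each 32 mm in diameter, run from the floor (z = 0) to the underside of the seat, each leg's axis is inset half a diameter from the nearest pair of seat edges (so the leg's bounding box is flush with the corner).

Three stools sit around the table at the −y, +y, +x sides.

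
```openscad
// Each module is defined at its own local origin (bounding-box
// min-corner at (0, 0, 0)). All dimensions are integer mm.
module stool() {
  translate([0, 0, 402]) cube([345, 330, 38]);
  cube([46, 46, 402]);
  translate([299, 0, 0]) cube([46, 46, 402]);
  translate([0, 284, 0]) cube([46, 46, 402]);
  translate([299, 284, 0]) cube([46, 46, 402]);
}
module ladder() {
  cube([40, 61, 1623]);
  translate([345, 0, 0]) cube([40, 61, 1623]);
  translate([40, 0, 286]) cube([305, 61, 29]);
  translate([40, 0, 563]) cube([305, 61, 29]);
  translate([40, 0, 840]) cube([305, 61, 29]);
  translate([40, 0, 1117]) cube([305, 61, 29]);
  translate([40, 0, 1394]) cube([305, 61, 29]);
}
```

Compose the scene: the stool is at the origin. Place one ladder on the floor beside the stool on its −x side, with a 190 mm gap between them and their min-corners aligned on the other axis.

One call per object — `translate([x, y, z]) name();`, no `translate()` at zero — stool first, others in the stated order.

stool();
translate([-575, 0, 0]) ladder();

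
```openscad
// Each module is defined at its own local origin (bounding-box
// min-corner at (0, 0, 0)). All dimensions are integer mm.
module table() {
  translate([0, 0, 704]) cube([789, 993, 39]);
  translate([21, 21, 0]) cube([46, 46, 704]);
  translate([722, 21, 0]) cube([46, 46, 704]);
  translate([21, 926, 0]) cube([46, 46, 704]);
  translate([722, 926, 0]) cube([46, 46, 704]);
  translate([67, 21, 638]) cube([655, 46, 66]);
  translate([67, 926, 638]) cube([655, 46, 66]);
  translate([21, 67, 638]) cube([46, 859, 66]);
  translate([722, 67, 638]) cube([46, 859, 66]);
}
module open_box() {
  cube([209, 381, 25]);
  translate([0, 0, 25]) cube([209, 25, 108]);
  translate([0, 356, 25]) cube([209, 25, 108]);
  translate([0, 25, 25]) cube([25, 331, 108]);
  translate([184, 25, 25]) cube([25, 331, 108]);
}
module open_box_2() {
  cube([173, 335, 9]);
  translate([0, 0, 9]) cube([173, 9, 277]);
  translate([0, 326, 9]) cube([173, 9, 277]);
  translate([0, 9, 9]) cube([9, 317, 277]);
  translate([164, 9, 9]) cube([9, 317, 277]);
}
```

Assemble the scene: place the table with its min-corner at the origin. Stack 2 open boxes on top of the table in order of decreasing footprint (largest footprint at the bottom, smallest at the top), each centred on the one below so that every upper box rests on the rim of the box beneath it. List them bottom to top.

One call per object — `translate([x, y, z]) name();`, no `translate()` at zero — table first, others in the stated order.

table();
translate([290, 306, 743]) open_box();
translate([308, 329, 876]) open_box_2();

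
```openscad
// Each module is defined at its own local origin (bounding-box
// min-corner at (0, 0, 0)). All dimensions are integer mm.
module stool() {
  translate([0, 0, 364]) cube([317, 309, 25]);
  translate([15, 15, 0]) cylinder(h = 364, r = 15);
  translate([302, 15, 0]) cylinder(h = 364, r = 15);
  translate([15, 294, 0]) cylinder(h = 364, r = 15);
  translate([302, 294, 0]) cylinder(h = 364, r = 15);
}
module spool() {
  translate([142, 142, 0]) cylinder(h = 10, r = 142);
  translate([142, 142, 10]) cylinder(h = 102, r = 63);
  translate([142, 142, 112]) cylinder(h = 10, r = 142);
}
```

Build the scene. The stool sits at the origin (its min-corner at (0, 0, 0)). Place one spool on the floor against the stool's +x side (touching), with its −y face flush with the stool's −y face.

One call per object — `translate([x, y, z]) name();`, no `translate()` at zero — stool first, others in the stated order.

stool();
translate([317, 0, 0]) spool();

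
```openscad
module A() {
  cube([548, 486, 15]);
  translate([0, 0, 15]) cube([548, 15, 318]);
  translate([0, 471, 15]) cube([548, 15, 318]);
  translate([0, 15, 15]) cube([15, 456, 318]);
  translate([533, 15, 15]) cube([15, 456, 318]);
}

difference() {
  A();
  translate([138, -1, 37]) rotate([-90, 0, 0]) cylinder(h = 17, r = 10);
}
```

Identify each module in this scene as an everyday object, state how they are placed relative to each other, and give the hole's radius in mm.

The subtracted cylinder has r = 10 mm.

A is an open box. The open box has a circular hole through its front wall. The hole's radius is 10 mm.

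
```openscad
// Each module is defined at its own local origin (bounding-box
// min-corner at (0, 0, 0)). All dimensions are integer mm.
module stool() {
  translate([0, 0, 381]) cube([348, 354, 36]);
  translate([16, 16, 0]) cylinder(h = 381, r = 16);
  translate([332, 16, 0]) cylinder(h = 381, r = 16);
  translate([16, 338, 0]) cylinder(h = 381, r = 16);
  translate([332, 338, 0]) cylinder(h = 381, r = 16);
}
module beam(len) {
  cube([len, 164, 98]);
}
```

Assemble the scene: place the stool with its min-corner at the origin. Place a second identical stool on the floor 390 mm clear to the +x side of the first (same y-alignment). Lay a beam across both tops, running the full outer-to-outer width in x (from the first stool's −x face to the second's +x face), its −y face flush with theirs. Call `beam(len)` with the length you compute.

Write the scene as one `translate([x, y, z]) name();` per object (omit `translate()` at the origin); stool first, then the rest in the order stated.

stool();
translate([738, 0, 0]) stool();
translate([0, 0, 417]) beam(1086);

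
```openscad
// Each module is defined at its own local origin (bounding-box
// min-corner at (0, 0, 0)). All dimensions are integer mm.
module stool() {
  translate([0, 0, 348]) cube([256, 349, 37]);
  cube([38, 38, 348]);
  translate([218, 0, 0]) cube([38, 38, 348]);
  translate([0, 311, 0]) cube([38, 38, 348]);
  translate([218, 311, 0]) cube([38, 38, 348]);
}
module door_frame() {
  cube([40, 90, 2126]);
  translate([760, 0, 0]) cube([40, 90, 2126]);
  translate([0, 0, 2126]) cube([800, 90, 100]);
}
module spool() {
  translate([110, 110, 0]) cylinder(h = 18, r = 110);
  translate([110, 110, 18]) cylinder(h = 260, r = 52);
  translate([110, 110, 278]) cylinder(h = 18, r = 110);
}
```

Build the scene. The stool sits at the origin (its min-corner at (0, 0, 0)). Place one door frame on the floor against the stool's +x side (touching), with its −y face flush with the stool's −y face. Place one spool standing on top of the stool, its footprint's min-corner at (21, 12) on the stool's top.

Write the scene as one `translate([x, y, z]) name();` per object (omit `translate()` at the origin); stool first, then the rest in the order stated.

stool();
translate([256, 0, 0]) door_frame();
translate([21, 12, 385]) spool();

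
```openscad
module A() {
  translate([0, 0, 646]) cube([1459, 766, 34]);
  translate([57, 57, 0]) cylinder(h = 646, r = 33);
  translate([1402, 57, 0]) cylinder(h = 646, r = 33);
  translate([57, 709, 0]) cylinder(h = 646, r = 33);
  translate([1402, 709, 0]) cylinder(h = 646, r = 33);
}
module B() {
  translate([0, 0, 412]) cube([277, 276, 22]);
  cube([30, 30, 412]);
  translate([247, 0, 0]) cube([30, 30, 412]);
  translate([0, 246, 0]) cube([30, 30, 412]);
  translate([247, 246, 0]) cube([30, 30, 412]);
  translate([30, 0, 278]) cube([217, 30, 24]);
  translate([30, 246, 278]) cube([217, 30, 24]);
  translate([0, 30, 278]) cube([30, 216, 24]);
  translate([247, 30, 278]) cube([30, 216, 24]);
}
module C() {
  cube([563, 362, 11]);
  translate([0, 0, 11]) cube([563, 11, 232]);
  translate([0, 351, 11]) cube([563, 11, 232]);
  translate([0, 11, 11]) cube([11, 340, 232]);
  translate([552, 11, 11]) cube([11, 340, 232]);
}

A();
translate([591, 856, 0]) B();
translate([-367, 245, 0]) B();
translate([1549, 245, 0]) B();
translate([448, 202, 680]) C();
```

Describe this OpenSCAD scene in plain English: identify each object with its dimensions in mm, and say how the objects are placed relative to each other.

A is a table with a 1459×766 mm rectangular top, 34 mm thick, top surface at z = 680 mm, supported by four round legs of 66 mm diameter, each leg's bounding box inset 24 mm from the nearest pair of top edges, running from the floor.

B is a four-legged stool. The seat is 277×276 mm, 22 mm thick, top at z = 434 mm. It stands on four square legs, each 30×30 mm in cross-section, from z = 0 to the seat underside, each flush with a corner of the seat. Four stretchers, 30 mm wide and 24 mm tall, connect adjacent legs with their undersides at z = 278 mm, each running between the inner faces of the legs it joins and aligned with the legs' outer faces on the other axis.

C is an open-topped rectangular box: outside dimensions 563×362×243 mm, with a uniform wall and base thickness of 11 mm. The base is a full 563×362 slab on the floor; four walls sit on top of the base. The front and back walls (the −y and +y sides) span the full width; the two side walls fit between them.

Three stools sit around the table at the +y, −x, +x sides. The open box is on top of the table, centred.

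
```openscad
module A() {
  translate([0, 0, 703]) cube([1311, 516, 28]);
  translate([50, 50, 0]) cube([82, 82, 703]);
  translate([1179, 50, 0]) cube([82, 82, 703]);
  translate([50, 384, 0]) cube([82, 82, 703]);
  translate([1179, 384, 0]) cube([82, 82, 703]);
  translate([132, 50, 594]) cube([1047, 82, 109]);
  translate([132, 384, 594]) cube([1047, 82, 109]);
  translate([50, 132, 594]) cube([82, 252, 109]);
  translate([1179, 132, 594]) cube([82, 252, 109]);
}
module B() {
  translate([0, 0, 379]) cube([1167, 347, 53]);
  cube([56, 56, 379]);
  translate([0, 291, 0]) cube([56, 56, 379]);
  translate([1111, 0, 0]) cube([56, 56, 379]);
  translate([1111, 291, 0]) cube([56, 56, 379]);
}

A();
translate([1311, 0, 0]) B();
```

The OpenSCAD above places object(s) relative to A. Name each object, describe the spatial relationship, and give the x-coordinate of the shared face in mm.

The table's +x face and the bench's −x face are both at x = 1311 mm.

A is a table. B is a bench. The bench is against the table's +x side, with their −y faces flush. The x-coordinate of the shared face is 1311 mm.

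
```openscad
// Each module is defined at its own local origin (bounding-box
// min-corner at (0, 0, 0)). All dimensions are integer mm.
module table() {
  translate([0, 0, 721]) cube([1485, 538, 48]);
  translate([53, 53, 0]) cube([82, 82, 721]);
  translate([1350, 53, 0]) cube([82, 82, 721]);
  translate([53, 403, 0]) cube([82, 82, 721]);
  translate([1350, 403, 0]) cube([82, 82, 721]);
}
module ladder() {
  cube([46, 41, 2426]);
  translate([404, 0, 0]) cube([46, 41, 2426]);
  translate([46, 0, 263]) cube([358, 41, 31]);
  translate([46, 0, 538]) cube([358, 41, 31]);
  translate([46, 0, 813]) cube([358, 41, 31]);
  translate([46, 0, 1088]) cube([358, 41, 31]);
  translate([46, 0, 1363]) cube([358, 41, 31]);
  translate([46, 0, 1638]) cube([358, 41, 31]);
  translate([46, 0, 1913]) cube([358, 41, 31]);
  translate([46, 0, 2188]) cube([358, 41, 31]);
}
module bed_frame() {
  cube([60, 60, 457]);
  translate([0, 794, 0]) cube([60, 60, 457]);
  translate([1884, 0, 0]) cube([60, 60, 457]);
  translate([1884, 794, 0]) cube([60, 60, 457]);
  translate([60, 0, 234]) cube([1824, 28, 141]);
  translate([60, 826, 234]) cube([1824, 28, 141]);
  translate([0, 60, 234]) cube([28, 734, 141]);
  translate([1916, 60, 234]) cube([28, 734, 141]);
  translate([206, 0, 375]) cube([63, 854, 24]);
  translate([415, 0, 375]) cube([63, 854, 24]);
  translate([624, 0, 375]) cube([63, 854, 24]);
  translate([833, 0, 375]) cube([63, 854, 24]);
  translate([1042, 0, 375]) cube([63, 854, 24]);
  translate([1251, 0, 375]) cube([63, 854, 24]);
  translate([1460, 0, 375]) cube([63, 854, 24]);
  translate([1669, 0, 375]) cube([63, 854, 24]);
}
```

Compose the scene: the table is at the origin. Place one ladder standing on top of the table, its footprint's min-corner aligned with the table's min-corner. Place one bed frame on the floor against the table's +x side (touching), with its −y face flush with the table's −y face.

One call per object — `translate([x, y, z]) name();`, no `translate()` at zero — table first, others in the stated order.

table();
translate([0, 0, 769]) ladder();
translate([1485, 0, 0]) bed_frame();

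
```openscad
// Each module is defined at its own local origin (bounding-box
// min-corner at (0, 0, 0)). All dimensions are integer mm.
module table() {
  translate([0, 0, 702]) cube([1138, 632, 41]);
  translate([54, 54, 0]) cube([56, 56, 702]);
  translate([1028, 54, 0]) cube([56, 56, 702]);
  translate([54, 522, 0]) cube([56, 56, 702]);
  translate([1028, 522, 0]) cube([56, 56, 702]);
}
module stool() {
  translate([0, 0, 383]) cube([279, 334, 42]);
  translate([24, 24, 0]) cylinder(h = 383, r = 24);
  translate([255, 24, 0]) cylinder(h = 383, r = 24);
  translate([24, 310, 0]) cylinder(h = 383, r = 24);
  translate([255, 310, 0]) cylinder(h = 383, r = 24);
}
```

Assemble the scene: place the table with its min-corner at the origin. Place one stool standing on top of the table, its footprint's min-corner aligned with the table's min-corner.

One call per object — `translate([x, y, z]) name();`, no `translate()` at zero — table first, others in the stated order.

table();
translate([0, 0, 743]) stool();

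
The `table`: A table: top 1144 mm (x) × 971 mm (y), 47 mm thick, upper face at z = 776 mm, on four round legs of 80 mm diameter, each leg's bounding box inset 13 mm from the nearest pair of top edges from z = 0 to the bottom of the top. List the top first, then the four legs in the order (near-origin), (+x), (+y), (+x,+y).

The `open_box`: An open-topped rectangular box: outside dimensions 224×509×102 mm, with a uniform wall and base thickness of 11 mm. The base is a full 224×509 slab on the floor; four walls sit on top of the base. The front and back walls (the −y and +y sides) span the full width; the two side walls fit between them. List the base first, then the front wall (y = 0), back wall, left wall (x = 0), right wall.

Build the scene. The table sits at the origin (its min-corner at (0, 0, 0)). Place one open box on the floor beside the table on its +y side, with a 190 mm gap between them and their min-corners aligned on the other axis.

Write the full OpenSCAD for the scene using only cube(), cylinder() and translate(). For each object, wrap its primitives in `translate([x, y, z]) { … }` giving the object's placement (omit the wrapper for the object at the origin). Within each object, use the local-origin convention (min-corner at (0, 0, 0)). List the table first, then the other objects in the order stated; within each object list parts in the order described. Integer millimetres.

translate([0, 0, 729]) cube([1144, 971, 47]);
translate([53, 53, 0]) cylinder(h = 729, r = 40);
translate([1091, 53, 0]) cylinder(h = 729, r = 40);
translate([53, 918, 0]) cylinder(h = 729, r = 40);
translate([1091, 918, 0]) cylinder(h = 729, r = 40);
translate([0, 1161, 0]) {
  cube([224, 509, 11]);
  translate([0, 0, 11]) cube([224, 11, 91]);
  translate([0, 498, 11]) cube([224, 11, 91]);
  translate([0, 11, 11]) cube([11, 487, 91]);
  translate([213, 11, 11]) cube([11, 487, 91]);
}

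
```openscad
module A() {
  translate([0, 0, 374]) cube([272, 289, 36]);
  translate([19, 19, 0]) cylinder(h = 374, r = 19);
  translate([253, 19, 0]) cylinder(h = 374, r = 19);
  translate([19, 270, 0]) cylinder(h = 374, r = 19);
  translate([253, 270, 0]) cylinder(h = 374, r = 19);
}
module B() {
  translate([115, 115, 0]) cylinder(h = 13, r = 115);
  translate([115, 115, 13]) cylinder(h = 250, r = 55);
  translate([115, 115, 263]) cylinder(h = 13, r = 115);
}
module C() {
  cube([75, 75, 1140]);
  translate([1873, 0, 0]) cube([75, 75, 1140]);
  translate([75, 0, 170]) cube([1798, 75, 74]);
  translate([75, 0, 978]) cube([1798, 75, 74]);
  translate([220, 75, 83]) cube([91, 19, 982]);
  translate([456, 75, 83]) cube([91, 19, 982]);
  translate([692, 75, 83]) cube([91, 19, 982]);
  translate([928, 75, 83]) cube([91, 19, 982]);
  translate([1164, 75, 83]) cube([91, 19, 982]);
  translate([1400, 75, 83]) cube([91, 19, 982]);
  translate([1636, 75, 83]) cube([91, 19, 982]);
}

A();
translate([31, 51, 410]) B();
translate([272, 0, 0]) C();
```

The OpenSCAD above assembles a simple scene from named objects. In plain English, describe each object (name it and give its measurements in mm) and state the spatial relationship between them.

A is a simple wooden stool: a rectangular seat 272 mm (x) by 289 mm (y), 36 mm thick, top face at z = 410 mm, on four round legs, each 38 mm in diameter. The legs rest on z = 0, each leg's axis is inset half a diameter from the nearest pair of seat edges (so the leg's bounding box is flush with the corner).

B is a spool: two coaxial disc flanges of radius 115 mm and thickness 13 mm, joined by a core cylinder of radius 55 mm and height 250 mm. The lower flange rests on z = 0 and the three cylinders share a vertical axis.

C is a fence section. Two 75×75 mm posts, 1140 mm tall, stand on the floor with a clear span of 1798 mm between their inner faces. Two horizontal rails of 75×74 mm section span the gap between the posts with their undersides at z = 170 mm and z = 978 mm, flush with the posts' −y face. 7 pickets, each 91 mm wide, 19 mm thick and 982 mm tall, are fixed to the +y face of the rails with their bottoms at z = 83 mm, evenly spaced across the span with equal gaps (rounded down to the nearest mm) at the −x end and between each pair — any rounding remainder accumulates at the +x end.

The spool is on top of the stool. The fence section is against the stool's +x side, with their −y faces flush.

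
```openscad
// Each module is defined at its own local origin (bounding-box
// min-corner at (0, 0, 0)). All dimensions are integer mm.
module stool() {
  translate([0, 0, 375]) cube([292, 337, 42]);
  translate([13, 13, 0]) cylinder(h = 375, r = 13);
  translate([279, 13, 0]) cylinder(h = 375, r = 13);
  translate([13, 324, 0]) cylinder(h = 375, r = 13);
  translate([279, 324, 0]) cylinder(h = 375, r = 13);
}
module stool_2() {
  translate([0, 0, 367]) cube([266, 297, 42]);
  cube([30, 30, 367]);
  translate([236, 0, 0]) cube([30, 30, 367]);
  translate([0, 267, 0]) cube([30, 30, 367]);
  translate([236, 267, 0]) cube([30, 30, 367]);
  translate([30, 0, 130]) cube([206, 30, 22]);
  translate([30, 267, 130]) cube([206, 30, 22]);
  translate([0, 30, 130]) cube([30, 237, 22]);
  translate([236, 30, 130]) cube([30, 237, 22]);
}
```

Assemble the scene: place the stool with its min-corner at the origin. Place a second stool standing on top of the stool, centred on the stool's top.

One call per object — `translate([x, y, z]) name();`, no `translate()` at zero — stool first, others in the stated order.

stool();
translate([13, 20, 417]) stool_2();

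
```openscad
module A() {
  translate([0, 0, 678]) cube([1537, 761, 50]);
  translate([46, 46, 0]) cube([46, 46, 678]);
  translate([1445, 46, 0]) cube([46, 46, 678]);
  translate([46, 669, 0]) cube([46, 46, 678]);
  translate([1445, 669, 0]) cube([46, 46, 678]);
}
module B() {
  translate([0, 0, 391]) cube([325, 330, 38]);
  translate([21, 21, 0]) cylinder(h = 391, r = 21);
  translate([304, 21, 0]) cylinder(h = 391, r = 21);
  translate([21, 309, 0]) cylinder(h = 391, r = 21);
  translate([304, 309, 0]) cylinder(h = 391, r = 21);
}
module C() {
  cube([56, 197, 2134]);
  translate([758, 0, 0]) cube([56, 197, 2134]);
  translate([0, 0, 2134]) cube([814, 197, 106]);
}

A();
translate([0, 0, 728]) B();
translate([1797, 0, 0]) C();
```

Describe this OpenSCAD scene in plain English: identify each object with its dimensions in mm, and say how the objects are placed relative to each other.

A is a rectangular dining table. The top is 1537×761×50 mm with its upper surface at z = 728 mm. It stands on four 46×46 mm square legs, each inset 46 mm from the nearest pair of top edges, running from the floor to the underside of the top.

B is a four-legged stool. The seat is a 325×330×38 mm slab whose top surface is at z = 429 mm; four round legs, each 42 mm in diameter, run from the floor (z = 0) to the underside of the seat, each leg's axis is inset half a diameter from the nearest pair of seat edges (so the leg's bounding box is flush with the corner).

C is a door frame. The clear opening is 702 mm wide and 2134 mm high. Two 56 mm wide jambs, 197 mm deep, stand either side of the opening from the floor to the top of the opening. A 106 mm thick head sits across the top of both jambs, spanning the full outside width of the frame.

The stool is on top of the table. The door frame is on the floor beside the table on its +x side.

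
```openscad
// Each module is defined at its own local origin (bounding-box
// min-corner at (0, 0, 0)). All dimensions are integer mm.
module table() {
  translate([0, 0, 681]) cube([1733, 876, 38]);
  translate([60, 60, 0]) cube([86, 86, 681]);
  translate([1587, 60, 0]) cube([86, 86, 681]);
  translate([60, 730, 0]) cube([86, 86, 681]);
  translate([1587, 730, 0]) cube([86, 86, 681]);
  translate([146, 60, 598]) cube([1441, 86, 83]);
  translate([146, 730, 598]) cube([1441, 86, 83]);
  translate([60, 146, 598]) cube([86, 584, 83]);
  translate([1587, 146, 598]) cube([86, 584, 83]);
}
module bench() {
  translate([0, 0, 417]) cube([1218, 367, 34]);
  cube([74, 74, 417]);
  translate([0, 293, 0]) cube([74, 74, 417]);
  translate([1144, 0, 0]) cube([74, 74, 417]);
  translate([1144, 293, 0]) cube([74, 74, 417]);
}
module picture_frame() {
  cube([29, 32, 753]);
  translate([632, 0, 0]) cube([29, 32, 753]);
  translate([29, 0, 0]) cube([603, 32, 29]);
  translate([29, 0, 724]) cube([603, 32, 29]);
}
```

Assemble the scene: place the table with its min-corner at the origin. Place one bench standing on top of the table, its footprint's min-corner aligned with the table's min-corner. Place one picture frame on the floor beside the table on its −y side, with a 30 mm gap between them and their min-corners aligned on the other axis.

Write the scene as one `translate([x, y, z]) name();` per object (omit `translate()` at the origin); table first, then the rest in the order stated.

table();
translate([0, 0, 719]) bench();
translate([0, -62, 0]) picture_frame();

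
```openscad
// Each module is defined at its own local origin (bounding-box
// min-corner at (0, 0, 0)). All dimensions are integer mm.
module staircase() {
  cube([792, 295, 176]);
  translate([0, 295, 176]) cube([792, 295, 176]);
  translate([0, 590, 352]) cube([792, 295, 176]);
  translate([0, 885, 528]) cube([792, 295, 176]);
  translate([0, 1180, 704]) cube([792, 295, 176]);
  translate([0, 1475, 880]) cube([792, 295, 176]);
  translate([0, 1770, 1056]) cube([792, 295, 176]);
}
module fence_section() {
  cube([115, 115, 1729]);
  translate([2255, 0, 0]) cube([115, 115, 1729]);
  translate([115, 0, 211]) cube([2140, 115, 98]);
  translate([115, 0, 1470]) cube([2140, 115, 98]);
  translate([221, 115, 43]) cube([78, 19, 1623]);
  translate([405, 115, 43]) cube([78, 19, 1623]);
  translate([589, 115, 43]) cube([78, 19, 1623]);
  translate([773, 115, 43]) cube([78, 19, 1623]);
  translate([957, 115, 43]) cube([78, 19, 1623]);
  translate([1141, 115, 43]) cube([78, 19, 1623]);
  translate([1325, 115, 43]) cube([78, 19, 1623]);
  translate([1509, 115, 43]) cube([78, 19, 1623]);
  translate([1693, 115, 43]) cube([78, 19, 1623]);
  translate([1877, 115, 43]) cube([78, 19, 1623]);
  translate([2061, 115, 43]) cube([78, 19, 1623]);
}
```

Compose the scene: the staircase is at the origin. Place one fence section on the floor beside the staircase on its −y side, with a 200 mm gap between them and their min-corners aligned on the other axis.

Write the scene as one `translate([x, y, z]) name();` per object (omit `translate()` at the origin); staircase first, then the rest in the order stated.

staircase();
translate([0, -334, 0]) fence_section();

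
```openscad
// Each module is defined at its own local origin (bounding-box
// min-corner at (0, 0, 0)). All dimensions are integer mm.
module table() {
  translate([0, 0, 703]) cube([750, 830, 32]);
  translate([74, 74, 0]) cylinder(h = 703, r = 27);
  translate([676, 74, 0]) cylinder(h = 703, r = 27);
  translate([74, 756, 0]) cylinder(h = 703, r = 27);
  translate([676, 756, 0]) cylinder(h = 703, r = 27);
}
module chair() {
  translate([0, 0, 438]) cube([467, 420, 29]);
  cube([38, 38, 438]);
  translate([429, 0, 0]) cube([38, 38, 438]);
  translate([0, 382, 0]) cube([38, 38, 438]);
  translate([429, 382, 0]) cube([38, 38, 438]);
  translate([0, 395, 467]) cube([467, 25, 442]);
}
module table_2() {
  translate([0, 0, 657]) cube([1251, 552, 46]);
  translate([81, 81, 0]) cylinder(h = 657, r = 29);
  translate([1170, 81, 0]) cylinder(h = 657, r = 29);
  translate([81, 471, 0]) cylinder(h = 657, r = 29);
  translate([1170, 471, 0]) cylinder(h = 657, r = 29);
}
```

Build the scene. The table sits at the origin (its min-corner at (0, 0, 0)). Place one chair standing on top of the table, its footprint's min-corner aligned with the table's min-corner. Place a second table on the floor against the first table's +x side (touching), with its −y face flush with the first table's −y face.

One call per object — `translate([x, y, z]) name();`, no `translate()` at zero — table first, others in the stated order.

table();
translate([0, 0, 735]) chair();
translate([750, 0, 0]) table_2();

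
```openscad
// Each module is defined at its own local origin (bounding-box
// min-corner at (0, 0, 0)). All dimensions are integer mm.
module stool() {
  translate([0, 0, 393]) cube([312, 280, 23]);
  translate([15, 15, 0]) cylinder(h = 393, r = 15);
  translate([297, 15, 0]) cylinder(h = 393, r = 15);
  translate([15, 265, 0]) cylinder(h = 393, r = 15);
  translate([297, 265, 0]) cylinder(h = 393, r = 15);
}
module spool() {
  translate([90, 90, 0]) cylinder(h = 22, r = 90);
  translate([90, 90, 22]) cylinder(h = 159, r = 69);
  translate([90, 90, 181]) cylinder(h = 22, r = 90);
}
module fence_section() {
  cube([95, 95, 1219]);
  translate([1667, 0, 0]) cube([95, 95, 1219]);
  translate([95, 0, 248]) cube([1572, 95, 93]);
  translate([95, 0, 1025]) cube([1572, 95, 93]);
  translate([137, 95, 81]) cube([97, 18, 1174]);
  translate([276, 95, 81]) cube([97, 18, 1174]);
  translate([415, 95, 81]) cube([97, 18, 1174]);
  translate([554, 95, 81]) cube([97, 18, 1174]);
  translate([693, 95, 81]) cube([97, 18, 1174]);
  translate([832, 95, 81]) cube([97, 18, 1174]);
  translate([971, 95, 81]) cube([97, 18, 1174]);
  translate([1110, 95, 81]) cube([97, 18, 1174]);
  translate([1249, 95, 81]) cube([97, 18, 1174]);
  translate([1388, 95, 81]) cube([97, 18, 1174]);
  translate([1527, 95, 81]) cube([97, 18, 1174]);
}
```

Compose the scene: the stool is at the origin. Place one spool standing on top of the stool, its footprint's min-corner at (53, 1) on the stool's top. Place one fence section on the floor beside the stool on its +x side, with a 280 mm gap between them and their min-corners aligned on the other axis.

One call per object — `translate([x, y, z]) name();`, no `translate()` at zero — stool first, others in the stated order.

stool();
translate([53, 1, 416]) spool();
translate([592, 0, 0]) fence_section();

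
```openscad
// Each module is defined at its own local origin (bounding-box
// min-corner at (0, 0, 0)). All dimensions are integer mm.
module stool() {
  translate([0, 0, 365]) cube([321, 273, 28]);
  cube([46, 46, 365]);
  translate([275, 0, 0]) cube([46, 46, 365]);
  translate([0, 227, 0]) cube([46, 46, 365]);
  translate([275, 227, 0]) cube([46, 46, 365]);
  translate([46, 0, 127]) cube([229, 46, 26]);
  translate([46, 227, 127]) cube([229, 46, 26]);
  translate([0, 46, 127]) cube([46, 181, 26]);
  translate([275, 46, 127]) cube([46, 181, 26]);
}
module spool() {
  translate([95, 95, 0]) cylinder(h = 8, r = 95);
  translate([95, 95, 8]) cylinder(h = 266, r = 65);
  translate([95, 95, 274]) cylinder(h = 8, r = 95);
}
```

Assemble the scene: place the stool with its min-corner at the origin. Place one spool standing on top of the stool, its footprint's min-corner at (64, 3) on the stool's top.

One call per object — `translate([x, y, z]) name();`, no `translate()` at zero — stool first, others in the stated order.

stool();
translate([64, 3, 393]) spool();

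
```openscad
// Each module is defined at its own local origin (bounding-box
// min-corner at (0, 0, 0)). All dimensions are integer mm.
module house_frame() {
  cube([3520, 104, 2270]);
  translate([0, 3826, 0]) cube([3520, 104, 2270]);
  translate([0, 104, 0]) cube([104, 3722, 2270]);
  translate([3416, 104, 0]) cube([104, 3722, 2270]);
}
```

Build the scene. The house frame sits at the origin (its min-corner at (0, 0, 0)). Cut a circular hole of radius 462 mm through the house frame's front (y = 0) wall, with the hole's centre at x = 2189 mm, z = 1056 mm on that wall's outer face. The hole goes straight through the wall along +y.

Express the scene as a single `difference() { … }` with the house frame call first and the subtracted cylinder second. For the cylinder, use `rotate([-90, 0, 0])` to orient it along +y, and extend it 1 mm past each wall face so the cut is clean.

difference() {
  house_frame();
  translate([2189, -1, 1056]) rotate([-90, 0, 0]) cylinder(h = 106, r = 462);
}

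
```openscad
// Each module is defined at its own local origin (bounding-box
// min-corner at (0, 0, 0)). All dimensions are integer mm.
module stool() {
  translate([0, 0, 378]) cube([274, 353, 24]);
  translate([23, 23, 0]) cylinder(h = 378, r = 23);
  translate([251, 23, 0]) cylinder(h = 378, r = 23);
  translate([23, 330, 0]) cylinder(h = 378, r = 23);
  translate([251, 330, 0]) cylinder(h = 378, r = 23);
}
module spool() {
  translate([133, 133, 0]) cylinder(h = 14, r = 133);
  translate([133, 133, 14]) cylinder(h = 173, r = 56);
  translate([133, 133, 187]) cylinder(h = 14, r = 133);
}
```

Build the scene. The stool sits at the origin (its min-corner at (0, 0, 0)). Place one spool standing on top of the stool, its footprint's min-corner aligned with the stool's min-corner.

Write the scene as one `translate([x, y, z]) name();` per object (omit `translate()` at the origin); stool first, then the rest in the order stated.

stool();
translate([0, 0, 402]) spool();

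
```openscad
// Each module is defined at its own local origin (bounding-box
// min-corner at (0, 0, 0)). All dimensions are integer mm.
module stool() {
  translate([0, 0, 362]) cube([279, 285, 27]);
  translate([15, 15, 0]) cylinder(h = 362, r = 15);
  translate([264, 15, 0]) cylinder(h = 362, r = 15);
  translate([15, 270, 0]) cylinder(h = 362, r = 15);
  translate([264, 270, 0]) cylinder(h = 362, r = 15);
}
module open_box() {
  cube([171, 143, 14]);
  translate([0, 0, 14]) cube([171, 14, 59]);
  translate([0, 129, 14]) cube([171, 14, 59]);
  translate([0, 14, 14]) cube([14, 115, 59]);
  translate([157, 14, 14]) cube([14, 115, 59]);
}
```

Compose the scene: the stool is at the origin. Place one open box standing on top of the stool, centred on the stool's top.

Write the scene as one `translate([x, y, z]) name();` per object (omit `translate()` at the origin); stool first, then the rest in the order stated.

stool();
translate([54, 71, 389]) open_box();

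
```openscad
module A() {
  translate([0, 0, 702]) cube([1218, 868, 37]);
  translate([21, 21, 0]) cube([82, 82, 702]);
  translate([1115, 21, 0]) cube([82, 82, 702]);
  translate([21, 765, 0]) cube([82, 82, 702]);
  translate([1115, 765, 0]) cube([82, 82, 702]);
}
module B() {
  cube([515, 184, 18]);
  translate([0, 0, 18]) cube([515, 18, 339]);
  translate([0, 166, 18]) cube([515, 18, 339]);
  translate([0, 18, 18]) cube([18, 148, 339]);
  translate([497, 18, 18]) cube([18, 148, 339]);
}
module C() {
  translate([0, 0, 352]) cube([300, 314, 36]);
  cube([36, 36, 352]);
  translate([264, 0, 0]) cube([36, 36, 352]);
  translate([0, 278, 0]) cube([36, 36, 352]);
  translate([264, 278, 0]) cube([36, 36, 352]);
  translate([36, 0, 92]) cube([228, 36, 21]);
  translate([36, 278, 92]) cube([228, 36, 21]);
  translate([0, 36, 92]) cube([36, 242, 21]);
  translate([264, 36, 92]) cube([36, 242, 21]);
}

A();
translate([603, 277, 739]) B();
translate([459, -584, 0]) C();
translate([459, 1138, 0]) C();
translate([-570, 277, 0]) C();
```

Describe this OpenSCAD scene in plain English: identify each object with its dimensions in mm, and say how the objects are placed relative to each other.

A is a rectangular dining table. The top is 1218×868×37 mm with its upper surface at z = 739 mm. It stands on four 82×82 mm square legs, each inset 21 mm from the nearest pair of top edges, running from the floor to the underside of the top.

B is an open-topped rectangular box: outside dimensions 515×184×357 mm, with a uniform wall and base thickness of 18 mm. The base is a full 515×184 slab on the floor; four walls sit on top of the base. The front and back walls (the −y and +y sides) span the full width; the two side walls fit between them.

C is a four-legged stool. The seat is a 300×314×36 mm slab whose top surface is at z = 388 mm; four square legs, each 36×36 mm in cross-section, run from the floor (z = 0) to the underside of the seat, each flush with a corner of the seat. Four stretchers, 36 mm wide and 21 mm tall, connect adjacent legs with their undersides at z = 92 mm, each running between the inner faces of the legs it joins and aligned with the legs' outer faces on the other axis.

The open box is on top of the table. Three stools sit around the table at the −y, +y, −x sides.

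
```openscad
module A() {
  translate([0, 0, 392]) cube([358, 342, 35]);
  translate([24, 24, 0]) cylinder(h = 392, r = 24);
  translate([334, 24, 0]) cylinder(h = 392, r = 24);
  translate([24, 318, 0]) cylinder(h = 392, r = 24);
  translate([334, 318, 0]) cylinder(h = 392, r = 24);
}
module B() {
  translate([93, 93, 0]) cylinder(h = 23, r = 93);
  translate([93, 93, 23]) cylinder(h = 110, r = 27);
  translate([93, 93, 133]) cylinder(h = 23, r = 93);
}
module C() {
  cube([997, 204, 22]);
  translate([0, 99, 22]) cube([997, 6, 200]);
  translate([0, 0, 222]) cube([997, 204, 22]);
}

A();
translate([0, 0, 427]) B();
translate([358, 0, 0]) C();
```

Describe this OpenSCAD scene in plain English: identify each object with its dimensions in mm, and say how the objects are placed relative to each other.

A is a four-legged stool. The seat is 358×342 mm, 35 mm thick, top at z = 427 mm. It stands on four round legs, each 48 mm in diameter, from z = 0 to the seat underside, each leg's axis is inset half a diameter from the nearest pair of seat edges (so the leg's bounding box is flush with the corner).

B is a spool: two coaxial disc flanges of radius 93 mm and thickness 23 mm, joined by a core cylinder of radius 27 mm and height 110 mm. The lower flange rests on z = 0 and the three cylinders share a vertical axis.

C is an I-beam lying along x, 997 mm long. Overall section height 244 mm. Two flanges 204 mm wide (y) and 22 mm thick, one on the floor and one at the top; a web 6 mm thick runs between them, centred on the flange width.

The spool is on top of the stool. The I-beam is against the stool's +x side, with their −y faces flush.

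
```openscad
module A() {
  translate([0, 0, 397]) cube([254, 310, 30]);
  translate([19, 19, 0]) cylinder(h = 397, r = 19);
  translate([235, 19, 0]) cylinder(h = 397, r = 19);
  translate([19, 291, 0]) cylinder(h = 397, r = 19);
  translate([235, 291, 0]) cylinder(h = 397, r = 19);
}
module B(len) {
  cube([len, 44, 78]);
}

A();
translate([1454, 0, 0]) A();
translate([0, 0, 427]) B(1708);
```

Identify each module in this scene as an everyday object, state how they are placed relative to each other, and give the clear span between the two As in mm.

A is a stool. B is a beam. A beam spans the tops of two stools. The clear span between the two stools is 1200 mm.

Second stool starts at x = 1454; first ends at x = 254; clear span = 1454 − 254 = 1200 mm.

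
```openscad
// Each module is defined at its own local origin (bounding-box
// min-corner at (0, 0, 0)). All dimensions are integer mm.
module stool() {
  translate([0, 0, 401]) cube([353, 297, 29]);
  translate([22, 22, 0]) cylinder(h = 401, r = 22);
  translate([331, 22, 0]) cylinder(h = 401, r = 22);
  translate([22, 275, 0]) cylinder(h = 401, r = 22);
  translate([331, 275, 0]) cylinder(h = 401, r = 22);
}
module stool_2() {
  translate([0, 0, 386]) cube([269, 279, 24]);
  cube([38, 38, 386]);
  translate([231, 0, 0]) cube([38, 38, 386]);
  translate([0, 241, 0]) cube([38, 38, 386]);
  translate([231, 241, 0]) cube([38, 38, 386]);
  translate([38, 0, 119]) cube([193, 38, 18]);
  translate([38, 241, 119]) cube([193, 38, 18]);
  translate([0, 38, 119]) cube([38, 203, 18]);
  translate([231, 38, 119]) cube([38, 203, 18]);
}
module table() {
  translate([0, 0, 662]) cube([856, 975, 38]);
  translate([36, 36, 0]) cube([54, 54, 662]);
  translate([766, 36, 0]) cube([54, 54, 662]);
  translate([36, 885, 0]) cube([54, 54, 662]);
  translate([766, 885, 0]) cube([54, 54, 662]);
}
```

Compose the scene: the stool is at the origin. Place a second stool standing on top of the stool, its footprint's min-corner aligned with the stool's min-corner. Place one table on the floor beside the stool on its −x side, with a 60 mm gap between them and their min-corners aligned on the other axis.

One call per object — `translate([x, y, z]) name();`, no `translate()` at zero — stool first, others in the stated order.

stool();
translate([0, 0, 430]) stool_2();
translate([-916, 0, 0]) table();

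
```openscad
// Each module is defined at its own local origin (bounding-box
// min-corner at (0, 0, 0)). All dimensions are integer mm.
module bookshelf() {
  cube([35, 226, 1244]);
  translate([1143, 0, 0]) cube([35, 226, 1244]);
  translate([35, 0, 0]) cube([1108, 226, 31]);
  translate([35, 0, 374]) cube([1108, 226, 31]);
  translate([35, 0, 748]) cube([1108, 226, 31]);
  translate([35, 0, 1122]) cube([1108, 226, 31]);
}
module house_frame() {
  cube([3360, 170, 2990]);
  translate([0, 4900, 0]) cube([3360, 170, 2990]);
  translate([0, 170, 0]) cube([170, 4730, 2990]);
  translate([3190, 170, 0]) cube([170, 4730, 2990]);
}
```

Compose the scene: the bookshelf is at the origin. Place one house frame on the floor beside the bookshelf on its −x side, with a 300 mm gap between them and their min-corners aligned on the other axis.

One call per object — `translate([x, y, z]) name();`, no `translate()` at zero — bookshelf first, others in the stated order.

bookshelf();
translate([-3660, 0, 0]) house_frame();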